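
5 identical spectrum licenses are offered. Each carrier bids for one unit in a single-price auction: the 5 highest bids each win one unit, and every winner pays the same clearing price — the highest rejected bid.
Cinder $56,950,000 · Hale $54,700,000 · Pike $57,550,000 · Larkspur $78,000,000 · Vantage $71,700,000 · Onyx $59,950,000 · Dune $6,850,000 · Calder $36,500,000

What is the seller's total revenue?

Sorting: 78,000,000 (Larkspur), 71,700,000 (Vantage), 59,950,000 (Onyx), 57,550,000 (Pike), 56,950,000 (Cinder), 54,700,000 (Hale), 36,500,000 (Calder), …
Winners (5 units): Larkspur, Vantage, Onyx, Pike, Cinder.
Highest unsuccessful bid: $54,700,000 → clearing price.
Total revenue = 5 × $54,700,000 = $273,500,000.

Total revenue: $273,500,000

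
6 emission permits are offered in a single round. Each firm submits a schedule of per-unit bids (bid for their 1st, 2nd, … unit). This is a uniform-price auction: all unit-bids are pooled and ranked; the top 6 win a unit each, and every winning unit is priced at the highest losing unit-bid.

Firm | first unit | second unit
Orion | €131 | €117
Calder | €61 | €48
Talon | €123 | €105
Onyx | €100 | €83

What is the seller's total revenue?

All unit-bids, highest first — top 6: 131 (Orion-1), 123 (Talon-1), 117 (Orion-2), 105 (Talon-2), 100 (Onyx-1), 83 (Onyx-2)
First bid not allocated: €61.
Allocation: Onyx 2, Orion 2, Talon 2. Every unit priced at €61.
Revenue = 6 × 61 = €366.

Total revenue: €366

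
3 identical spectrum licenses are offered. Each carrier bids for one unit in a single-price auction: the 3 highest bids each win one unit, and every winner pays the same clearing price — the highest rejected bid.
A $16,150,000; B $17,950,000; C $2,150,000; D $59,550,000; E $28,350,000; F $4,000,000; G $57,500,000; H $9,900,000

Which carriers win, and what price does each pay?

Bids ranked high→low: 59,550,000 (D), 57,500,000 (G), 28,350,000 (E), 17,950,000 (B), 16,150,000 (A), …
The 3 highest are D, G, E.
First losing bid is B's $17,950,000, which sets the uniform price.

D, G, E; each pays $17,950,000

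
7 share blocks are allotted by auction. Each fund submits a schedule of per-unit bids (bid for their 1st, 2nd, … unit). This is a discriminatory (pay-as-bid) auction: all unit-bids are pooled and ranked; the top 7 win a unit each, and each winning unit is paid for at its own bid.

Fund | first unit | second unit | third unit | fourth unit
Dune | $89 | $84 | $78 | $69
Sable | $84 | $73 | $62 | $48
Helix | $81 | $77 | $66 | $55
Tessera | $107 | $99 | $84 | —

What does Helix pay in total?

All unit-bids, highest first — top 7: 107 (Tessera-1), 99 (Tessera-2), 89 (Dune-1), 84 (Dune-2), 84 (Sable-1), 84 (Tessera-3), 81 (Helix-1)
Next rejected bid: $78 (not a price — pay-as-bid).
Helix's winning unit-bids: 81 = $81.

Helix pays $81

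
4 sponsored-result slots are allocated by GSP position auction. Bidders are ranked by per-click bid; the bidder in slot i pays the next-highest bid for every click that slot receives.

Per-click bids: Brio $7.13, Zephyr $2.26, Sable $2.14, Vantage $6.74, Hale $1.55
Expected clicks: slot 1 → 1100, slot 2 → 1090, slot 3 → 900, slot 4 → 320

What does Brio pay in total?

Brio pays $7414.00

Per-click bids in order: $7.13 (Brio) > $6.74 (Vantage) > $2.26 (Zephyr) > $2.14 (Sable) > $1.55 (Hale)
Brio holds slot 1 → pays next bid $6.74 × 1100 clicks = $7414.00.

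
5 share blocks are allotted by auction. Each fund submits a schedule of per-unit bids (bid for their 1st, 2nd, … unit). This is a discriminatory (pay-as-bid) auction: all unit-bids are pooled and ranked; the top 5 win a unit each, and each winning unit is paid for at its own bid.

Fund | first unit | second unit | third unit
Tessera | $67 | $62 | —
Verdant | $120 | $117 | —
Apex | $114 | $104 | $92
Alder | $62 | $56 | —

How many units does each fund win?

Merging the schedules and taking the best 5: 120 (Verdant-1), 117 (Verdant-2), 114 (Apex-1), 104 (Apex-2), 92 (Apex-3)
Next rejected bid: $67 (not a price — pay-as-bid).
Allocation: Apex 3, Verdant 2.

Apex 3, Verdant 2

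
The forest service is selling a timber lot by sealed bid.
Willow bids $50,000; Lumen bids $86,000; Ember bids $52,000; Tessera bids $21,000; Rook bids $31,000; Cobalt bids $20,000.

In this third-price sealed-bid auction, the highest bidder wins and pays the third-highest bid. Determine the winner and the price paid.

Lumen pays $50,000

Sorting bids: 86,000 (Lumen) > 52,000 (Ember) > 50,000 (Willow) > 31,000 (Rook) > 21,000 (Tessera) > 20,000 (Cobalt)
Lumen wins; payment is bid #3 in the ranking = $50,000.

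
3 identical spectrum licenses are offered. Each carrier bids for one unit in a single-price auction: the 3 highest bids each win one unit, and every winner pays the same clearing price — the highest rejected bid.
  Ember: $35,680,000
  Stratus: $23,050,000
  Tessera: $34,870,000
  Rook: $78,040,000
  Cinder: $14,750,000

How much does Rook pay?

Ordering the bids: 78,040,000 (Rook), 35,680,000 (Ember), 34,870,000 (Tessera), 23,050,000 (Stratus), 14,750,000 (Cinder)
Winners (3 units): Rook, Ember, Tessera.
Highest unsuccessful bid: $23,050,000 → clearing price.
Rook wins → pays $23,050,000.

Rook pays $23,050,000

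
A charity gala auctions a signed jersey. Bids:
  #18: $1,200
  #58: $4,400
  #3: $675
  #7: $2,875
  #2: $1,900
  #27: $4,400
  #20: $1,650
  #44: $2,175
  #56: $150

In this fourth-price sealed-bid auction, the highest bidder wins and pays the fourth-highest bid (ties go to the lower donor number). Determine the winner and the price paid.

Bids in order: 4,400 (#27) > 4,400 (#58) > 2,875 (#7) > 2,175 (#44) > 1,900 (#2) > 1,650 (#20) > …
#27 and #58 tie at $4,400; tie-break gives it to #27.
#27 is highest; pays the fourth-highest bid, $2,175.

#27 pays $2,175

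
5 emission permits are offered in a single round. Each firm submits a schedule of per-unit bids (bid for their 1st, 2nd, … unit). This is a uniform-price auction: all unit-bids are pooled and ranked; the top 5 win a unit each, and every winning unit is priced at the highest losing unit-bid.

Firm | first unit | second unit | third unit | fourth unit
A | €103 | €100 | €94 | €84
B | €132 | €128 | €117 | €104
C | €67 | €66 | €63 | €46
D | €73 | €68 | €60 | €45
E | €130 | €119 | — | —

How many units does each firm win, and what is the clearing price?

Merging the schedules and taking the best 5: 132 (B-1), 130 (E-1), 128 (B-2), 119 (E-2), 117 (B-3)
First bid not allocated: €104.
Allocation: B 3, E 2.

B 3, E 2; clearing price €104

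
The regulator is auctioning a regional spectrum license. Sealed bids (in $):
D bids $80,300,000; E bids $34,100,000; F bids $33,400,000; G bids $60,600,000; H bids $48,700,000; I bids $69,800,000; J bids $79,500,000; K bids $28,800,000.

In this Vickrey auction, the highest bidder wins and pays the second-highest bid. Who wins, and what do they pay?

D pays $79,500,000

Rule: the highest bidder wins and pays the second-highest bid.
Bids in order: 80,300,000 (D) > 79,500,000 (J) > 69,800,000 (I) > 60,600,000 (G) > 48,700,000 (H) > 34,100,000 (E) > …
D is highest; pays the second-highest bid, $79,500,000.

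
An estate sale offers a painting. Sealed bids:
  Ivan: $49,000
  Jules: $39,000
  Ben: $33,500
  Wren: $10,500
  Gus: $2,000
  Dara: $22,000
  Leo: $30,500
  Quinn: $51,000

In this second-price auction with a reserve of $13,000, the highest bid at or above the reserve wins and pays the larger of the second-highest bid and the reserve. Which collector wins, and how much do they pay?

Bids ranked: 51,000 (Quinn) > 49,000 (Ivan) > 39,000 (Jules) > 33,500 (Ben) > 30,500 (Leo) > 22,000 (Dara) > …
Highest eligible bid: Quinn at $51,000.
Second-highest bid $49,000 exceeds the reserve $13,000 → payment $49,000.

Quinn pays $49,000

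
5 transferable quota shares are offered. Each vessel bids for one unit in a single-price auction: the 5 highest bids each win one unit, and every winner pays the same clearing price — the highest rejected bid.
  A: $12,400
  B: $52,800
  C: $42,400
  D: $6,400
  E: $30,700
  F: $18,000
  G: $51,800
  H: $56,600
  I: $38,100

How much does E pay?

Bids ranked high→low: 56,600 (H), 52,800 (B), 51,800 (G), 42,400 (C), 38,100 (I), 30,700 (E), 18,000 (F), …
Top 5: H, B, G, C, I.
Highest unsuccessful bid: $30,700 → clearing price.
E does not win → pays $0.

E pays $0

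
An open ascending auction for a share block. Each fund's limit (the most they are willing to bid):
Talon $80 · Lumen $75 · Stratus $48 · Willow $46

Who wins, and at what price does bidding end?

Talon wins at $75

Limits in order: 80 (Talon) > 75 (Lumen) > 48 (Stratus) > 46 (Willow)
Lumen is the last rival to drop out, at $75; Talon remains and wins at that price.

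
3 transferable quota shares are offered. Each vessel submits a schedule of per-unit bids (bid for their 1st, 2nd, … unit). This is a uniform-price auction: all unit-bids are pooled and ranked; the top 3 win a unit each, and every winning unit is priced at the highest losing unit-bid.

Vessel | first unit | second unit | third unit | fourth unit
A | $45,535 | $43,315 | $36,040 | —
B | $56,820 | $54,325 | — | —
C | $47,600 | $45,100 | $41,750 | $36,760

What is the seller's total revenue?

Total revenue: $136,605

Merging the schedules and taking the best 3: 56,820 (B-1), 54,325 (B-2), 47,600 (C-1)
Highest rejected unit-bid = $45,535.
Allocation: B 2, C 1. Every unit priced at $45,535.
Revenue = 3 × 45,535 = $136,605.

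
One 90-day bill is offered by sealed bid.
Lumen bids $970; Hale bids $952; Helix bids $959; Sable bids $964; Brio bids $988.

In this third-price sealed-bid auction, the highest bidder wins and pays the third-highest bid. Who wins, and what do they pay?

Brio pays $964

Rule: the highest bidder wins and pays the third-highest bid.
Bids ranked: 988 (Brio) > 970 (Lumen) > 964 (Sable) > 959 (Helix) > 952 (Hale)
Brio wins; payment is bid #3 in the ranking = $964.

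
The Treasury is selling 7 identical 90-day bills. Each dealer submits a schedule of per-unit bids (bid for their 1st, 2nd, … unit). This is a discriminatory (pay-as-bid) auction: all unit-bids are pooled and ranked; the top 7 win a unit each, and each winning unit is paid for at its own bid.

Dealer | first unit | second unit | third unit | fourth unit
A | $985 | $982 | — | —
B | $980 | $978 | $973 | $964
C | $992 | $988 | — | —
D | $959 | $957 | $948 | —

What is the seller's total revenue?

Total revenue: $6,878

Pooled unit-bids ranked (top 7): 992 (C-1), 988 (C-2), 985 (A-1), 982 (A-2), 980 (B-1), 978 (B-2), 973 (B-3)
Next rejected bid: $964 (not a price — pay-as-bid).
Each winning unit pays its own bid.
Revenue = 992 + 988 + 985 + 982 + 980 + 978 + 973 = $6,878.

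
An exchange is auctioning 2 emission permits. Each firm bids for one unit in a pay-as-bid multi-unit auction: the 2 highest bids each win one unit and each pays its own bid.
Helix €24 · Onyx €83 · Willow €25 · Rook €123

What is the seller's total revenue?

Total revenue: €206

Sorting: 123 (Rook), 83 (Onyx), 25 (Willow), 24 (Helix)
Top 2: Rook, Onyx.
Total revenue = 123 + 83 = €206.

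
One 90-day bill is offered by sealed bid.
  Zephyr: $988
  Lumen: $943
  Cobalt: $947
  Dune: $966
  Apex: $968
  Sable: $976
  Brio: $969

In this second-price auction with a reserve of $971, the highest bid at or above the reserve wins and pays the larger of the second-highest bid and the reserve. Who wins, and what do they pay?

Zephyr pays $976

Bids in order: 988 (Zephyr) > 976 (Sable) > 969 (Brio) > 968 (Apex) > 966 (Dune) > 947 (Cobalt) > …
Zephyr has the top bid at or above the reserve ($988).
Second-highest bid $976 exceeds the reserve $971 → payment $976.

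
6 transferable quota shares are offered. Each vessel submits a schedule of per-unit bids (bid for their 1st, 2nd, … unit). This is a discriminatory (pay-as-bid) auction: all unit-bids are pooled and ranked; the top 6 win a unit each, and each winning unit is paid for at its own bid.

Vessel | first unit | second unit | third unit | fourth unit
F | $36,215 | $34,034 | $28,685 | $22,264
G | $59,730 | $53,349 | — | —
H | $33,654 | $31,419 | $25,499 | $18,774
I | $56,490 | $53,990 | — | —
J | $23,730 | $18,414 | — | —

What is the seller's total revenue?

Pooled unit-bids ranked (top 6): 59,730 (G-1), 56,490 (I-1), 53,990 (I-2), 53,349 (G-2), 36,215 (F-1), 34,034 (F-2)
Next rejected bid: $33,654 (not a price — pay-as-bid).
Each winning unit pays its own bid.
Revenue = 59,730 + 56,490 + 53,990 + 53,349 + 36,215 + 34,034 = $293,808.

Total revenue: $293,808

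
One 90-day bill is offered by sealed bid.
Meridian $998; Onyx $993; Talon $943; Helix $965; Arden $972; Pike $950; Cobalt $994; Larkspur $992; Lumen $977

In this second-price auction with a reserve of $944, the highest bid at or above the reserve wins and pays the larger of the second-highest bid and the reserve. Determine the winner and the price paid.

Meridian pays $994

Rule: the highest bid at or above the reserve wins and pays the larger of the second-highest bid and the reserve.
Bids ranked: 998 (Meridian) > 994 (Cobalt) > 993 (Onyx) > 992 (Larkspur) > 977 (Lumen) > 972 (Arden) > …
Highest eligible bid: Meridian at $998.
max(second-highest $994, reserve $944) = $994; the reserve does not bind.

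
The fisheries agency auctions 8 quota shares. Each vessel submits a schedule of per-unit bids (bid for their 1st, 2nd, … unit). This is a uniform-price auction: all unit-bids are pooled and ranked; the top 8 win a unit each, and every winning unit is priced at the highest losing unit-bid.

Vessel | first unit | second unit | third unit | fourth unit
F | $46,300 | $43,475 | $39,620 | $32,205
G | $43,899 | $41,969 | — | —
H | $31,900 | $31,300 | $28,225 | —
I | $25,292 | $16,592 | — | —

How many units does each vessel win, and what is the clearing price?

F 4, G 2, H 2; clearing price $28,225

Merging the schedules and taking the best 8: 46,300 (F-1), 43,899 (G-1), 43,475 (F-2), 41,969 (G-2), 39,620 (F-3), 32,205 (F-4), 31,900 (H-1), 31,300 (H-2)
First bid not allocated: $28,225.
Allocation: F 4, G 2, H 2.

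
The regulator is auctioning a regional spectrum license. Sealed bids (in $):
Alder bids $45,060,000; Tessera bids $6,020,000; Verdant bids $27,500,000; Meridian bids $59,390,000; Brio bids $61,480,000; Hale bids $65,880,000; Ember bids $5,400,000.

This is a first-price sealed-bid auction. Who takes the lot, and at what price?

Sorting bids: 65,880,000 (Hale) > 61,480,000 (Brio) > 59,390,000 (Meridian) > 45,060,000 (Alder) > 27,500,000 (Verdant) > 6,020,000 (Tessera) > …
First-price: Hale pays what they bid, $65,880,000.

Hale pays $65,880,000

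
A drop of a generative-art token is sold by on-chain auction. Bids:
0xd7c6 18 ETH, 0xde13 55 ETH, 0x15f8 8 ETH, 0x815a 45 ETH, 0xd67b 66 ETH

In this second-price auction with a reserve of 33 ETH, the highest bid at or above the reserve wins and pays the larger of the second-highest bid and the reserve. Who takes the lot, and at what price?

0xd67b pays 55 ETH

Bids ranked: 66 (0xd67b) > 55 (0xde13) > 45 (0x815a) > 18 (0xd7c6) > 8 (0x15f8)
Highest eligible bid: 0xd67b at 66 ETH.
Second-highest bid 55 ETH exceeds the reserve 33 ETH → payment 55 ETH.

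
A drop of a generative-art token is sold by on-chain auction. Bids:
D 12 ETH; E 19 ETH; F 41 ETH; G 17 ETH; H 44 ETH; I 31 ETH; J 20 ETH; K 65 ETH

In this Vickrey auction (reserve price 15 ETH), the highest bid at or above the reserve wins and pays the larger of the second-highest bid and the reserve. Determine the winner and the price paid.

Vickrey auction (reserve price 15 ETH): the highest bid at or above the reserve wins and pays the larger of the second-highest bid and the reserve.
Bids in order: 65 (K) > 44 (H) > 41 (F) > 31 (I) > 20 (J) > 19 (E) > …
K has the top bid at or above the reserve (65 ETH).
Second-highest bid 44 ETH exceeds the reserve 15 ETH → payment 44 ETH.

K pays 44 ETH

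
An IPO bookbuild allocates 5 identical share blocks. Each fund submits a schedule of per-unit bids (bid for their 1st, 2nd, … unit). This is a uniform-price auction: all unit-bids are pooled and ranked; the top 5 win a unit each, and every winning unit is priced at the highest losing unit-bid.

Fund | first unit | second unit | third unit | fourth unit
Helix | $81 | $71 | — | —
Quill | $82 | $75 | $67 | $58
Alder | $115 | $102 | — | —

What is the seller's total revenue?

All unit-bids, highest first — top 5: 115 (Alder-1), 102 (Alder-2), 82 (Quill-1), 81 (Helix-1), 75 (Quill-2)
First bid not allocated: $71.
Allocation: Alder 2, Helix 1, Quill 2. Every unit priced at $71.
Revenue = 5 × 71 = $355.

Total revenue: $355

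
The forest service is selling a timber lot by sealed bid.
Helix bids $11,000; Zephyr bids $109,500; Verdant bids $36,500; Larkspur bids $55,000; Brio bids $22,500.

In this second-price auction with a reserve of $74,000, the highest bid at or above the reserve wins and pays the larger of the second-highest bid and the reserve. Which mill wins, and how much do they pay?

Zephyr pays $74,000

Sorting bids: 109,500 (Zephyr) > 55,000 (Larkspur) > 36,500 (Verdant) > 22,500 (Brio) > 11,000 (Helix)
Zephyr has the top bid at or above the reserve ($109,500).
max(second-highest $55,000, reserve $74,000) = $74,000.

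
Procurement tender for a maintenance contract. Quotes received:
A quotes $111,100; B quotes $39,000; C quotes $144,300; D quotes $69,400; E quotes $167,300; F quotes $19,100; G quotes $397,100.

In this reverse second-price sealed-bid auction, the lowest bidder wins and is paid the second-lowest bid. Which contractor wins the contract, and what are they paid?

F is paid $39,000

Bids ranked: 19,100 (F) < 39,000 (B) < 69,400 (D) < 111,100 (A) < 144,300 (C) < 167,300 (E) < …
Second-price: F is paid B's bid of $39,000.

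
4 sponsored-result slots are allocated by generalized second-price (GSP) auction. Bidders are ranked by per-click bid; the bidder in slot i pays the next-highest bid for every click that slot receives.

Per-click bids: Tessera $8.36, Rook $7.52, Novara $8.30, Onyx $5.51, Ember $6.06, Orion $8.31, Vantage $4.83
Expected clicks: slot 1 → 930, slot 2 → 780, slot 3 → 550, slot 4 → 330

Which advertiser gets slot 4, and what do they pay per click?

Rook; $6.06 per click

Ranked by bid: $8.36 (Tessera) > $8.31 (Orion) > $8.30 (Novara) > $7.52 (Rook) > $6.06 (Ember) > …
Slot 4 goes to the fourth-ranked bidder, Rook, who pays the next bid down: $6.06/click.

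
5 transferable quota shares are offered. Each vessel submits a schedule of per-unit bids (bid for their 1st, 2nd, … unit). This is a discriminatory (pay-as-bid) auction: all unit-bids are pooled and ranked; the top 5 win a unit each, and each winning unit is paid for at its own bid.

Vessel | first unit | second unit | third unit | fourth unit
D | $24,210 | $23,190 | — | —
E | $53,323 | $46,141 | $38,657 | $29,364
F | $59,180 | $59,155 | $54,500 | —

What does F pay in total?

Pooled unit-bids ranked (top 5): 59,180 (F-1), 59,155 (F-2), 54,500 (F-3), 53,323 (E-1), 46,141 (E-2)
Next rejected bid: $38,657 (not a price — pay-as-bid).
F's winning unit-bids: 59,180 + 59,155 + 54,500 = $172,835.

F pays $172,835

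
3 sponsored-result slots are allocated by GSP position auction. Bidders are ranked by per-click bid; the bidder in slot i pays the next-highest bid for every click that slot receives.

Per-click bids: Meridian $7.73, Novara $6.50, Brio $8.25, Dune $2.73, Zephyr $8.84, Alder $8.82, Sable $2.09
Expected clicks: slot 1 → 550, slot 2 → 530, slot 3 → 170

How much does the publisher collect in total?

Total revenue: $10537.60

Per-click bids in order: $8.84 (Zephyr) > $8.82 (Alder) > $8.25 (Brio) > $7.73 (Meridian) > …
Slot 1: Zephyr pays $8.82 × 550 = $4851.00
Slot 2: Alder pays $8.25 × 530 = $4372.50
Slot 3: Brio pays $7.73 × 170 = $1314.10
Total = $10537.60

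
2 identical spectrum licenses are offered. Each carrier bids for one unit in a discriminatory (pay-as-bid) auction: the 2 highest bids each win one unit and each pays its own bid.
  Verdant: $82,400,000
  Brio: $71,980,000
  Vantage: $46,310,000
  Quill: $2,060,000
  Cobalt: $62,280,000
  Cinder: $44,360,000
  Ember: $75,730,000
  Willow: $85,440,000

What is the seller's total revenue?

Total revenue: $167,840,000

Sorting: 85,440,000 (Willow), 82,400,000 (Verdant), 75,730,000 (Ember), 71,980,000 (Brio), …
The 2 highest are Willow, Verdant.
Total revenue = 85,440,000 + 82,400,000 = $167,840,000.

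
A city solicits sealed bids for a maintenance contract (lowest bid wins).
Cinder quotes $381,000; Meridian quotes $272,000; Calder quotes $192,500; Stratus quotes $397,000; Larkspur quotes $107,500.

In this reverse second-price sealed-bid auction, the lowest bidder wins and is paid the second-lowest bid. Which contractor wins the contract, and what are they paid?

Larkspur is paid $192,500

Sorting bids: 107,500 (Larkspur) < 192,500 (Calder) < 272,000 (Meridian) < 381,000 (Cinder) < 397,000 (Stratus)
Larkspur is lowest; is paid the second-lowest bid, $192,500.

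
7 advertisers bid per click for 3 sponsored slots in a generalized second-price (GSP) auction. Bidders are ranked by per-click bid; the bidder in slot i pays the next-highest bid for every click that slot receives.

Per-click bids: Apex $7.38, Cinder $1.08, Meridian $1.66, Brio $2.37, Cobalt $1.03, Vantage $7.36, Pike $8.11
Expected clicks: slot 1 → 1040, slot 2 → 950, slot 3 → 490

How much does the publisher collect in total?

Total revenue: $15828.50

Sorting advertisers: $8.11 (Pike) > $7.38 (Apex) > $7.36 (Vantage) > $2.37 (Brio) > …
Slot 1: Pike pays $7.38 × 1040 = $7675.20
Slot 2: Apex pays $7.36 × 950 = $6992.00
Slot 3: Vantage pays $2.37 × 490 = $1161.30
Total = $15828.50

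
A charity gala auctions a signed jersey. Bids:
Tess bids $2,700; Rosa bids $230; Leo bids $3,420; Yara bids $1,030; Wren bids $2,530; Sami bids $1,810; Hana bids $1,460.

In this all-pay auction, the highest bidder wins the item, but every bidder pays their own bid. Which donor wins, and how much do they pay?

Bids ranked: 3,420 (Leo) > 2,700 (Tess) > 2,530 (Wren) > 1,810 (Sami) > 1,460 (Hana) > 1,030 (Yara) > …
Leo wins with the top bid; all bids are sunk regardless.

Leo pays $3,420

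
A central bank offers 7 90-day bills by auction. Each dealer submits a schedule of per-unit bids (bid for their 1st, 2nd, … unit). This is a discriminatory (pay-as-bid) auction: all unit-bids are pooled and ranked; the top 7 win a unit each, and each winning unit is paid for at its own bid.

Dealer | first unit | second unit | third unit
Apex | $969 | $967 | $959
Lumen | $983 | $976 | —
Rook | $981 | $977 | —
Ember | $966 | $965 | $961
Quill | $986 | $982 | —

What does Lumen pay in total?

Lumen pays $1,959

All unit-bids, highest first — top 7: 986 (Quill-1), 983 (Lumen-1), 982 (Quill-2), 981 (Rook-1), 977 (Rook-2), 976 (Lumen-2), 969 (Apex-1)
Next rejected bid: $967 (not a price — pay-as-bid).
Lumen's winning unit-bids: 983 + 976 = $1,959.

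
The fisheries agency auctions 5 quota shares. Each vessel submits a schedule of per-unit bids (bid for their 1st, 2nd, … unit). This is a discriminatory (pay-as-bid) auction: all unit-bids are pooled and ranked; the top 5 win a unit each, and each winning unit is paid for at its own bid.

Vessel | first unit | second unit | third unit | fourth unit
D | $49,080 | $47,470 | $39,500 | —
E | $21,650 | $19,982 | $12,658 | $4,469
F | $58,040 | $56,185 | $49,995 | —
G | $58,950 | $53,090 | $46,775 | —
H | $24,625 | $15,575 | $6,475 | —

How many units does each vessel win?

F 3, G 2

Merging the schedules and taking the best 5: 58,950 (G-1), 58,040 (F-1), 56,185 (F-2), 53,090 (G-2), 49,995 (F-3)
Next rejected bid: $49,080 (not a price — pay-as-bid).
Allocation: F 3, G 2.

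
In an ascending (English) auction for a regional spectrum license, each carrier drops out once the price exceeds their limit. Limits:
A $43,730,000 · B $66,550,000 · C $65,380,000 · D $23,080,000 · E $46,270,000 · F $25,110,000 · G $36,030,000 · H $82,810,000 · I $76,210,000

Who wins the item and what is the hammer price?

Limits ranked: 82,810,000 (H) > 76,210,000 (I) > 66,550,000 (B) > 65,380,000 (C) > 46,270,000 (E) > 43,730,000 (A) > …
I is the last rival to drop out, at $76,210,000; H remains and wins at that price.

H wins at $76,210,000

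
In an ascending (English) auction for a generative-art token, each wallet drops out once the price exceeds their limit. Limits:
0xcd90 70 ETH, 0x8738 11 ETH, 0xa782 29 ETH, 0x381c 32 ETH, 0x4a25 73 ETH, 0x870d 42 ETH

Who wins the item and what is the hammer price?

0x4a25 wins at 70 ETH

Sorting limits: 73 (0x4a25) > 70 (0xcd90) > 42 (0x870d) > 32 (0x381c) > 29 (0xa782) > 11 (0x8738)
Bidding ends when 0xcd90 exits at 70 ETH; 0x4a25 takes it.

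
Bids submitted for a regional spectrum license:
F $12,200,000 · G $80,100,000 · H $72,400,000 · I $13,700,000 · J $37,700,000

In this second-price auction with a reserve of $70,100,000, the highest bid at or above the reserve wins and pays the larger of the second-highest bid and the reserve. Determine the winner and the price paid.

Sorting bids: 80,100,000 (G) > 72,400,000 (H) > 37,700,000 (J) > 13,700,000 (I) > 12,200,000 (F)
Highest eligible bid: G at $80,100,000.
max(second-highest $72,400,000, reserve $70,100,000) = $72,400,000; the reserve does not bind.

G pays $72,400,000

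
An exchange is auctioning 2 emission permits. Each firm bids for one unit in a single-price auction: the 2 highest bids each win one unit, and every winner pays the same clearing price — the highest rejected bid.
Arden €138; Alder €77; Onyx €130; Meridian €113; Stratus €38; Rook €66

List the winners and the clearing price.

Sorting: 138 (Arden), 130 (Onyx), 113 (Meridian), 77 (Alder), …
The 2 highest are Arden, Onyx.
Clearing price = highest rejected bid = €113.

Arden, Onyx; each pays €113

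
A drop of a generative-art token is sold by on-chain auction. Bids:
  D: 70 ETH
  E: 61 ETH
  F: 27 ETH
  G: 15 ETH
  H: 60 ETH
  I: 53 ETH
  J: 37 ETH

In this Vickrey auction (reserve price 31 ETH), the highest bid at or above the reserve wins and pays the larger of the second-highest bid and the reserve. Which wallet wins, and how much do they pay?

D pays 61 ETH

Bids ranked: 70 (D) > 61 (E) > 60 (H) > 53 (I) > 37 (J) > 27 (F) > …
Highest eligible bid: D at 70 ETH.
max(second-highest 61 ETH, reserve 31 ETH) = 61 ETH; the reserve does not bind.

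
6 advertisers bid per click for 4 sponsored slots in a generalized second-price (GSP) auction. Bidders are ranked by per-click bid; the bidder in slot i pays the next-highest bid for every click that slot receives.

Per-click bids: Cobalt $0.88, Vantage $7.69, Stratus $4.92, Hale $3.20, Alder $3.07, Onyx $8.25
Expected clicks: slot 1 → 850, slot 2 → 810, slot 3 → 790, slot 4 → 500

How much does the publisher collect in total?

Ranked by bid: $8.25 (Onyx) > $7.69 (Vantage) > $4.92 (Stratus) > $3.20 (Hale) > $3.07 (Alder) > …
Slot 1: Onyx pays $7.69 × 850 = $6536.50
Slot 2: Vantage pays $4.92 × 810 = $3985.20
Slot 3: Stratus pays $3.20 × 790 = $2528.00
Slot 4: Hale pays $3.07 × 500 = $1535.00
Total = $14584.70

Total revenue: $14584.70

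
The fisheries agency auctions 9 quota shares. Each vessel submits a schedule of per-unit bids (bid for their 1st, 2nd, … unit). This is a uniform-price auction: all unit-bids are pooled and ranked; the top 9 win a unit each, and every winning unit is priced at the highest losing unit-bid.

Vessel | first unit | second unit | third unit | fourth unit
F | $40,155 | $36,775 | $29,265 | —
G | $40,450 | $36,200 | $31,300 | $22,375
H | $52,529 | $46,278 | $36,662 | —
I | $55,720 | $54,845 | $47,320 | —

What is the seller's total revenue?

Pooled unit-bids ranked (top 9): 55,720 (I-1), 54,845 (I-2), 52,529 (H-1), 47,320 (I-3), 46,278 (H-2), 40,450 (G-1), 40,155 (F-1), 36,775 (F-2), 36,662 (H-3)
First bid not allocated: $36,200.
Allocation: F 2, G 1, H 3, I 3. Every unit priced at $36,200.
Revenue = 9 × 36,200 = $325,800.

Total revenue: $325,800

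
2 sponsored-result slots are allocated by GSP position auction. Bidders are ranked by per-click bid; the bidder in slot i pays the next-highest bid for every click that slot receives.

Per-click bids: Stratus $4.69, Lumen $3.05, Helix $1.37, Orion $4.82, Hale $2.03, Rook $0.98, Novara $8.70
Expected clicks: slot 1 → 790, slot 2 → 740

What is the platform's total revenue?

Sorting advertisers: $8.70 (Novara) > $4.82 (Orion) > $4.69 (Stratus) > …
Slot 1: Novara pays $4.82 × 790 = $3807.80
Slot 2: Orion pays $4.69 × 740 = $3470.60
Total = $7278.40

Total revenue: $7278.40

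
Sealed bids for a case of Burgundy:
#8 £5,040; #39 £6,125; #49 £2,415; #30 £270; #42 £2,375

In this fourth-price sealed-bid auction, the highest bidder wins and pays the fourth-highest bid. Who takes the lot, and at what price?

Fourth-price sealed-bid auction: the highest bidder wins and pays the fourth-highest bid.
Bids ranked: 6,125 (#39) > 5,040 (#8) > 2,415 (#49) > 2,375 (#42) > 270 (#30)
#39 is highest; pays the fourth-highest bid, £2,375.

#39 pays £2,375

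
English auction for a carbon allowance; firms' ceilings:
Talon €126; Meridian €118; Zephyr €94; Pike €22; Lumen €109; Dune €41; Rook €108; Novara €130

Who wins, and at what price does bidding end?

Limits in order: 130 (Novara) > 126 (Talon) > 118 (Meridian) > 109 (Lumen) > 108 (Rook) > 94 (Zephyr) > …
Talon is the last rival to drop out, at €126; Novara remains and wins at that price.

Novara wins at €126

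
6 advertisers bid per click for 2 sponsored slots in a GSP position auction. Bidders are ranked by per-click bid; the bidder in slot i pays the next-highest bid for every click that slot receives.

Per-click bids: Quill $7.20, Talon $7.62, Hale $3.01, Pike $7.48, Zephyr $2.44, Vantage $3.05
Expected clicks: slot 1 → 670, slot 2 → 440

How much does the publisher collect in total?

Sorting advertisers: $7.62 (Talon) > $7.48 (Pike) > $7.20 (Quill) > …
Slot 1: Talon pays $7.48 × 670 = $5011.60
Slot 2: Pike pays $7.20 × 440 = $3168.00
Total = $8179.60

Total revenue: $8179.60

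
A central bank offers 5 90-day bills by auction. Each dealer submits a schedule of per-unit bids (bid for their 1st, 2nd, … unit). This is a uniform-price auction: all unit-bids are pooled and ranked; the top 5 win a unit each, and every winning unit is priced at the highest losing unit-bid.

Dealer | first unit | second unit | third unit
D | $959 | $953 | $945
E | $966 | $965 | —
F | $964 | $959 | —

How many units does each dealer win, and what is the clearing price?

All unit-bids, highest first — top 5: 966 (E-1), 965 (E-2), 964 (F-1), 959 (D-1), 959 (F-2)
First bid not allocated: $953.
Allocation: D 1, E 2, F 2.

D 1, E 2, F 2; clearing price $953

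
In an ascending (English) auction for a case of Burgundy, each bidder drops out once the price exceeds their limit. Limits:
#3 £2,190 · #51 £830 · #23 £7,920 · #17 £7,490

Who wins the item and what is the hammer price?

Limits ranked: 7,920 (#23) > 7,490 (#17) > 2,190 (#3) > 830 (#51)
Once the price passes £7,490, only #23 is left; the hammer falls at #17's limit of £7,490.

#23 wins at £7,490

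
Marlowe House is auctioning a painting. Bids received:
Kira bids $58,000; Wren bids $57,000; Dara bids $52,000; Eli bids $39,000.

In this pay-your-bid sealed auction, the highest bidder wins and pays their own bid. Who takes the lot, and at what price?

Rule: the highest bidder wins and pays their own bid.
Sorting bids: 58,000 (Kira) > 57,000 (Wren) > 52,000 (Dara) > 39,000 (Eli)
Kira has the highest bid and pays exactly that: $58,000.

Kira pays $58,000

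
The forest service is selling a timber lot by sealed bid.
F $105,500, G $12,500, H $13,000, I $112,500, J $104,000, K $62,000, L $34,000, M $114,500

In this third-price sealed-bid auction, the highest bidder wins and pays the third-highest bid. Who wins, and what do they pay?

Bids in order: 114,500 (M) > 112,500 (I) > 105,500 (F) > 104,000 (J) > 62,000 (K) > 34,000 (L) > …
M wins; payment is bid #3 in the ranking = $105,500.

M pays $105,500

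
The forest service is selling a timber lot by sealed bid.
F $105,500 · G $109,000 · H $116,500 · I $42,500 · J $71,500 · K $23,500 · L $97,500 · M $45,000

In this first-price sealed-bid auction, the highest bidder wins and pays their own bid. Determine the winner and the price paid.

Bids ranked: 116,500 (H) > 109,000 (G) > 105,500 (F) > 97,500 (L) > 71,500 (J) > 45,000 (M) > …
H has the highest bid and pays exactly that: $116,500.

H pays $116,500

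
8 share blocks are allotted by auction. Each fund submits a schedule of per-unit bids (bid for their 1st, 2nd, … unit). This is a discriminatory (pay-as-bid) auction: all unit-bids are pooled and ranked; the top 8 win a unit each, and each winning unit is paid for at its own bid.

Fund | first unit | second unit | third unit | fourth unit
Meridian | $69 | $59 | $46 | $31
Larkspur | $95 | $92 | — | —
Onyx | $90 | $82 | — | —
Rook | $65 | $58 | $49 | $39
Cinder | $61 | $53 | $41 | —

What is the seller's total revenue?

Merging the schedules and taking the best 8: 95 (Larkspur-1), 92 (Larkspur-2), 90 (Onyx-1), 82 (Onyx-2), 69 (Meridian-1), 65 (Rook-1), 61 (Cinder-1), 59 (Meridian-2)
Next rejected bid: $58 (not a price — pay-as-bid).
Each winning unit pays its own bid.
Revenue = 95 + 92 + 90 + 82 + 69 + 65 + 61 + 59 = $613.

Total revenue: $613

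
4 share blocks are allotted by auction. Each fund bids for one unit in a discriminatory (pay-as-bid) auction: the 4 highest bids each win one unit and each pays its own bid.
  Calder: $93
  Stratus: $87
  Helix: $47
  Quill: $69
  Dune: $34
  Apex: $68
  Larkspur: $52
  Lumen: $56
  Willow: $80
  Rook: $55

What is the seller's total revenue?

Ordering the bids: 93 (Calder), 87 (Stratus), 80 (Willow), 69 (Quill), 68 (Apex), 56 (Lumen), …
Winners (4 units): Calder, Stratus, Willow, Quill.
Total revenue = 93 + 87 + 80 + 69 = $329.

Total revenue: $329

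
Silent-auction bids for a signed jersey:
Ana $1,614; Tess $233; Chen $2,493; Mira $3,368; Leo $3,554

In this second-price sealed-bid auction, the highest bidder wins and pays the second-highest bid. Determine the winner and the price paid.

Leo pays $3,368

Sorting bids: 3,554 (Leo) > 3,368 (Mira) > 2,493 (Chen) > 1,614 (Ana) > 233 (Tess)
Leo wins with the highest bid; price is set by the runner-up at $3,368.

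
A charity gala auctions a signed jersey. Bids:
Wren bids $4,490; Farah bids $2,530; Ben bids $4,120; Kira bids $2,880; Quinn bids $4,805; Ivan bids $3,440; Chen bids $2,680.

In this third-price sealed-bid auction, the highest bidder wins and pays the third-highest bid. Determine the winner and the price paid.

Third-price sealed-bid auction: the highest bidder wins and pays the third-highest bid.
Bids in order: 4,805 (Quinn) > 4,490 (Wren) > 4,120 (Ben) > 3,440 (Ivan) > 2,880 (Kira) > 2,680 (Chen) > …
Quinn wins; payment is bid #3 in the ranking = $4,120.

Quinn pays $4,120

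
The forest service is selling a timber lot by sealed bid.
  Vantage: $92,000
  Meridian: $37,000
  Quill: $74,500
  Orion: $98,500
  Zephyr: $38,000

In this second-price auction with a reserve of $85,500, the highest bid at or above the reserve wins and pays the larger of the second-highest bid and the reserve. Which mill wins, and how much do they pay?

Bids ranked: 98,500 (Orion) > 92,000 (Vantage) > 74,500 (Quill) > 38,000 (Zephyr) > 37,000 (Meridian)
Highest eligible bid: Orion at $98,500.
max(second-highest $92,000, reserve $85,500) = $92,000; the reserve does not bind.

Orion pays $92,000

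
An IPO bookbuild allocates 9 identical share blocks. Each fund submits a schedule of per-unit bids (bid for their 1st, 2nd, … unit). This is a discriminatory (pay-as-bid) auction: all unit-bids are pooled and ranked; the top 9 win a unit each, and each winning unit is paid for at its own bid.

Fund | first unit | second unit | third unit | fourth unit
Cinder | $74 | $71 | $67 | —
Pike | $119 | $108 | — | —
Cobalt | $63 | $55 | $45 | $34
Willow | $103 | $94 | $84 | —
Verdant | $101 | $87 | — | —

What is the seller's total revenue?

Total revenue: $841

Merging the schedules and taking the best 9: 119 (Pike-1), 108 (Pike-2), 103 (Willow-1), 101 (Verdant-1), 94 (Willow-2), 87 (Verdant-2), 84 (Willow-3), 74 (Cinder-1), 71 (Cinder-2)
Next rejected bid: $67 (not a price — pay-as-bid).
Each winning unit pays its own bid.
Revenue = 119 + 108 + 103 + 101 + 94 + 87 + 84 + 74 + 71 = $841.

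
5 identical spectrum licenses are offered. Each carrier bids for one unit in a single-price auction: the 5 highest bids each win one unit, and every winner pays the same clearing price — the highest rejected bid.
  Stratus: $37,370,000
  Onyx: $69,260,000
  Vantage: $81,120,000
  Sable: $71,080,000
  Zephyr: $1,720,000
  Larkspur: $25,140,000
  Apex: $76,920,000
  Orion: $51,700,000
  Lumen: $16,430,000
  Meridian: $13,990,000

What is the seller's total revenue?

Bids ranked high→low: 81,120,000 (Vantage), 76,920,000 (Apex), 71,080,000 (Sable), 69,260,000 (Onyx), 51,700,000 (Orion), 37,370,000 (Stratus), 25,140,000 (Larkspur), …
Winners (5 units): Vantage, Apex, Sable, Onyx, Orion.
Highest unsuccessful bid: $37,370,000 → clearing price.
Total revenue = 5 × $37,370,000 = $186,850,000.

Total revenue: $186,850,000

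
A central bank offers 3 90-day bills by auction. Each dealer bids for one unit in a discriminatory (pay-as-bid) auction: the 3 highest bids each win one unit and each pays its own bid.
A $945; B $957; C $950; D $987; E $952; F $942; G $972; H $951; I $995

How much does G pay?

Ordering the bids: 995 (I), 987 (D), 972 (G), 957 (B), 952 (E), …
Top 3: I, D, G.
G wins → own bid $972.

G pays $972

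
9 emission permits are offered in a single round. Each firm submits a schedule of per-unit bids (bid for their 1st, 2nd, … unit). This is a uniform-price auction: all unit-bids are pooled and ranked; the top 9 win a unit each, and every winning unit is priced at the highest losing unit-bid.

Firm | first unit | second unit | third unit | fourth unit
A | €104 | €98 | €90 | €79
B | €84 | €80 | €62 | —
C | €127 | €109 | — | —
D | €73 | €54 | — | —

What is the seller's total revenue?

Total revenue: €558

Pooled unit-bids ranked (top 9): 127 (C-1), 109 (C-2), 104 (A-1), 98 (A-2), 90 (A-3), 84 (B-1), 80 (B-2), 79 (A-4), 73 (D-1)
First bid not allocated: €62.
Allocation: A 4, B 2, C 2, D 1. Every unit priced at €62.
Revenue = 9 × 62 = €558.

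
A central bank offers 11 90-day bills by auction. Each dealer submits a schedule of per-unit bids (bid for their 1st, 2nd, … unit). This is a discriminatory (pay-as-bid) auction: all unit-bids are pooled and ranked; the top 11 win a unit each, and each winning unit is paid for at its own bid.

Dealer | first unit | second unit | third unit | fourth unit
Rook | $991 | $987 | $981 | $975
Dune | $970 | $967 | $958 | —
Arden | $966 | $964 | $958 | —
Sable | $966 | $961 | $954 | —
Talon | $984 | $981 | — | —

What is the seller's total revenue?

Total revenue: $10,732

Merging the schedules and taking the best 11: 991 (Rook-1), 987 (Rook-2), 984 (Talon-1), 981 (Rook-3), 981 (Talon-2), 975 (Rook-4), 970 (Dune-1), 967 (Dune-2), 966 (Arden-1), 966 (Sable-1), 964 (Arden-2)
Next rejected bid: $961 (not a price — pay-as-bid).
Each winning unit pays its own bid.
Revenue = 991 + 987 + 984 + 981 + 981 + 975 + 970 + 967 + 966 + 966 + 964 = $10,732.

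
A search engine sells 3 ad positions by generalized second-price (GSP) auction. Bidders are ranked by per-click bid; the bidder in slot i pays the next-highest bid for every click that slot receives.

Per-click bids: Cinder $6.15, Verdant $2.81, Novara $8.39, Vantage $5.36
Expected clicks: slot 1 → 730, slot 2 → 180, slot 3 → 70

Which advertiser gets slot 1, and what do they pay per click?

Ranked by bid: $8.39 (Novara) > $6.15 (Cinder) > $5.36 (Vantage) > $2.81 (Verdant)
Slot 1 goes to the first-ranked bidder, Novara, who pays the next bid down: $6.15/click.

Novara; $6.15 per click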